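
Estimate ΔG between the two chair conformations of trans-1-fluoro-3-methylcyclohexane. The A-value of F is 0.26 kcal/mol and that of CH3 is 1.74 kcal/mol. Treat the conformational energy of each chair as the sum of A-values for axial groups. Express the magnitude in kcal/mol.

1.48 kcal/mol

C1 and C3 have the same parity, so for the trans isomer the two substituents are one axial and one equatorial in each chair.
Chair I (fluoro axial, methyl equatorial): E = 0.26 kcal/mol.
Chair II (fluoro equatorial, methyl axial): E = 1.74 kcal/mol.
ΔE = 1.74 − 0.26 = 1.48 kcal/mol; chair I is more stable.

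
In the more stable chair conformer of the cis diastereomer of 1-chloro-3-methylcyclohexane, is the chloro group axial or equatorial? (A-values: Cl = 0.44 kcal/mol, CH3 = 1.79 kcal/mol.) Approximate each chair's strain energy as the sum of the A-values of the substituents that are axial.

C1 and C3 have the same parity, so for the cis isomer the two substituents are e,e in one chair and a,a in the other.
Chair I (chloro axial, methyl axial): E = 2.23 kcal/mol.
Chair II (chloro equatorial, methyl equatorial): E = 0.00 kcal/mol.
Chair II is the more stable (lower-energy) conformer, and in that chair the chloro group is equatorial.

equatorial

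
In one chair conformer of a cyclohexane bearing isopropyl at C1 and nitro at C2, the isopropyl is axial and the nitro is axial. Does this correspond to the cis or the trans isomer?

C1 and C2 have opposite parity, so their axial bonds point in opposite directions.
With opposite-parity carbons, two substituents on the same face are one axial and one equatorial; opposite faces give both axial or both equatorial.
Here the groups are axial/axial → opposite face → trans.

trans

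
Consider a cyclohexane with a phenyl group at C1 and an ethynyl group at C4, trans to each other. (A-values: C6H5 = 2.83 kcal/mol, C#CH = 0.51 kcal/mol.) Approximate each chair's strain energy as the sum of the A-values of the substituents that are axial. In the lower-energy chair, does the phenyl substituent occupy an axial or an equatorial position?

equatorial

C1 and C4 have opposite parity, so for the trans isomer the two substituents are e,e in one chair and a,a in the other.
Chair I (phenyl axial, ethynyl axial): E = 3.34 kcal/mol.
Chair II (phenyl equatorial, ethynyl equatorial): E = 0.00 kcal/mol.
Chair II is the more stable (lower-energy) conformer, and in that chair the phenyl group is equatorial.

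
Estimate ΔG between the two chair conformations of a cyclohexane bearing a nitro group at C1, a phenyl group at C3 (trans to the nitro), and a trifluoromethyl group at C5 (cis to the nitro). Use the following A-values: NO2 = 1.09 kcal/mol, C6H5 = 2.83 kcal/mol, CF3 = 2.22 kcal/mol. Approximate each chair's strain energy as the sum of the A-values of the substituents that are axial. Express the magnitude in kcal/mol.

0.48 kcal/mol

Chair I (nitro axial, phenyl equatorial, trifluoromethyl axial): E = 3.31 kcal/mol.
Chair II (nitro equatorial, phenyl axial, trifluoromethyl equatorial): E = 2.83 kcal/mol.
ΔE = 3.31 − 2.83 = 0.48 kcal/mol; chair II is more stable.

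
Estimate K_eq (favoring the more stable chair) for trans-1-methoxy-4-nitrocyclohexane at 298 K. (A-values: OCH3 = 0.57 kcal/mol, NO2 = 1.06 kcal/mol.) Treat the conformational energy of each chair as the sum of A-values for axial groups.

C1 and C4 have opposite parity, so for the trans isomer the two substituents are e,e in one chair and a,a in the other.
Chair I (methoxy axial, nitro axial): E = 1.63 kcal/mol; chair II (methoxy equatorial, nitro equatorial): E = 0.00 kcal/mol.
ΔG = 1.63 kcal/mol between the two chairs.
K = exp(ΔG/RT) with R = 1.987×10⁻³ kcal mol⁻¹ K⁻¹ and T = 298 K gives K ≈ 15.7.

K ≈ 15.7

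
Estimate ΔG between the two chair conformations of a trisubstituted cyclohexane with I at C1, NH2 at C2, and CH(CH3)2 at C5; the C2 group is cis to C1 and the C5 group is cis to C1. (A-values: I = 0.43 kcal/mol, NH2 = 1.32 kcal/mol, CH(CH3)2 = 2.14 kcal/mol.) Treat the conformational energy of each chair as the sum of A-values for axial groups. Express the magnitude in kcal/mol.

1.25 kcal/mol

Chair I (iodo axial, amino equatorial, isopropyl axial): E = 2.57 kcal/mol.
Chair II (iodo equatorial, amino axial, isopropyl equatorial): E = 1.32 kcal/mol.
ΔE = 2.57 − 1.32 = 1.25 kcal/mol; chair II is more stable.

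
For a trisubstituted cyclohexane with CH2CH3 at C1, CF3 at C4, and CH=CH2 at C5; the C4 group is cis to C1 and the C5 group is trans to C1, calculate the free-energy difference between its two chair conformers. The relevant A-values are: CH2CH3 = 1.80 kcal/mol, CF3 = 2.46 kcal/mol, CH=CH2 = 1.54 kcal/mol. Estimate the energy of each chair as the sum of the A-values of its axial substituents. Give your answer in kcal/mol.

Chair I (ethyl axial, trifluoromethyl equatorial, vinyl equatorial): E = 1.80 kcal/mol.
Chair II (ethyl equatorial, trifluoromethyl axial, vinyl axial): E = 4.00 kcal/mol.
ΔE = 4.00 − 1.80 = 2.20 kcal/mol; chair I is more stable.

2.20 kcal/mol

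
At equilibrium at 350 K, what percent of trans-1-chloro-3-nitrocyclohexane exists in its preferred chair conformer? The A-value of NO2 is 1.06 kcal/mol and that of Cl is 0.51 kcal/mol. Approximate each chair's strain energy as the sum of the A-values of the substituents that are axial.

C1 and C3 have the same parity, so for the trans isomer the two substituents are one axial and one equatorial in each chair.
Chair I (nitro axial, chloro equatorial): E = 1.06 kcal/mol; chair II (nitro equatorial, chloro axial): E = 0.51 kcal/mol.
ΔG = 0.55 kcal/mol between the two chairs.
K = exp(ΔG/RT) with R = 1.987×10⁻³ kcal mol⁻¹ K⁻¹ and T = 350 K gives K ≈ 2.21.
Fraction in the lower-energy chair = K/(K+1) = 68.8%.

68.8%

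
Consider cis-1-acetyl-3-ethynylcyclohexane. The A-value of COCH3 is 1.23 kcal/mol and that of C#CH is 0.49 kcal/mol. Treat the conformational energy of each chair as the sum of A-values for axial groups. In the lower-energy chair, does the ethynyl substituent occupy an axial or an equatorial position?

equatorial

C1 and C3 have the same parity, so for the cis isomer the two substituents are e,e in one chair and a,a in the other.
Chair I (acetyl axial, ethynyl axial): E = 1.72 kcal/mol.
Chair II (acetyl equatorial, ethynyl equatorial): E = 0.00 kcal/mol.
Chair II is the more stable (lower-energy) conformer, and in that chair the ethynyl group is equatorial.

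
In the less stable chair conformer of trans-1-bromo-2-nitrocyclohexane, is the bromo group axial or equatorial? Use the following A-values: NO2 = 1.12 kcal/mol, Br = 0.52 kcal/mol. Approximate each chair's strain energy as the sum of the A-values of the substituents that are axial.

axial

C1 and C2 have opposite parity, so for the trans isomer the two substituents are e,e in one chair and a,a in the other.
Chair I (nitro axial, bromo axial): E = 1.64 kcal/mol.
Chair II (nitro equatorial, bromo equatorial): E = 0.00 kcal/mol.
Chair I is the less stable (higher-energy) conformer, and in that chair the bromo group is axial.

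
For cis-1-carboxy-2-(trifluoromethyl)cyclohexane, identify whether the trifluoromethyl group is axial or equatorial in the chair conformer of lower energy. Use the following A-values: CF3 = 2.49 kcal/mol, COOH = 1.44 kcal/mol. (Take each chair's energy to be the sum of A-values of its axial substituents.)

C1 and C2 have opposite parity, so for the cis isomer the two substituents are one axial and one equatorial in each chair.
Chair I (trifluoromethyl axial, carboxyl equatorial): E = 2.49 kcal/mol.
Chair II (trifluoromethyl equatorial, carboxyl axial): E = 1.44 kcal/mol.
Chair II is the more stable (lower-energy) conformer, and in that chair the trifluoromethyl group is equatorial.

equatorial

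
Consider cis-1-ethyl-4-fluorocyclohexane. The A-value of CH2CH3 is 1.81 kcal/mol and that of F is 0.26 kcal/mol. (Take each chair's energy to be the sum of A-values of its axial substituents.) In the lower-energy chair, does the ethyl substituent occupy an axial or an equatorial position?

equatorial

C1 and C4 have opposite parity, so for the cis isomer the two substituents are one axial and one equatorial in each chair.
Chair I (ethyl axial, fluoro equatorial): E = 1.81 kcal/mol.
Chair II (ethyl equatorial, fluoro axial): E = 0.26 kcal/mol.
Chair II is the more stable (lower-energy) conformer, and in that chair the ethyl group is equatorial.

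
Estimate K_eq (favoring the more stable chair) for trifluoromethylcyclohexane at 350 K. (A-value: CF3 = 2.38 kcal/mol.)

One chair has the trifluoromethyl group axial (E = 2.38 kcal/mol) and the other has it equatorial (E = 0).
ΔG = 2.38 kcal/mol between the two chairs.
K = exp(ΔG/RT) with R = 1.987×10⁻³ kcal mol⁻¹ K⁻¹ and T = 350 K gives K ≈ 30.6.

K ≈ 30.6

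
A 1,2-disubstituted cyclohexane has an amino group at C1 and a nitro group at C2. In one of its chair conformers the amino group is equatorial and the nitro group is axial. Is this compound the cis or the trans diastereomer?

C1 and C2 have opposite parity, so their axial bonds point in opposite directions.
With opposite-parity carbons, two substituents on the same face are one axial and one equatorial; opposite faces give both axial or both equatorial.
Here the groups are equatorial/axial → same face → cis.

cis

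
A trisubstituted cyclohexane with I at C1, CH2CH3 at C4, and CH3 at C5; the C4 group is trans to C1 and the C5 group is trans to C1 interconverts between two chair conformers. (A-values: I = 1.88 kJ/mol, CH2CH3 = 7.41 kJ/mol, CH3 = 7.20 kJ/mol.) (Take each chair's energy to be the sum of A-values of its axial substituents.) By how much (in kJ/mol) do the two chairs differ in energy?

2.09 kJ/mol

Chair I (iodo axial, ethyl axial, methyl equatorial): E = 9.29 kJ/mol.
Chair II (iodo equatorial, ethyl equatorial, methyl axial): E = 7.20 kJ/mol.
ΔE = 9.29 − 7.20 = 2.09 kJ/mol; chair II is more stable.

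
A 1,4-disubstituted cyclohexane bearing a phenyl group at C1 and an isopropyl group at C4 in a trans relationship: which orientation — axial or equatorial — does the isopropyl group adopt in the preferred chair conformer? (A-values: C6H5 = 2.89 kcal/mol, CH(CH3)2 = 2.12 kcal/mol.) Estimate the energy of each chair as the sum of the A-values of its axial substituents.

C1 and C4 have opposite parity, so for the trans isomer the two substituents are e,e in one chair and a,a in the other.
Chair I (phenyl axial, isopropyl axial): E = 5.01 kcal/mol.
Chair II (phenyl equatorial, isopropyl equatorial): E = 0.00 kcal/mol.
Chair II is the more stable (lower-energy) conformer, and in that chair the isopropyl group is equatorial.

equatorial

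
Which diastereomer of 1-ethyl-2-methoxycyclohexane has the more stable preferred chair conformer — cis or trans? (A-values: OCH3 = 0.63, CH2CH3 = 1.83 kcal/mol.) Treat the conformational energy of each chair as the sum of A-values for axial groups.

trans

At 1,2 positions (parity opposite): cis → (a,e or e,a); trans → (e,e or a,a).
Best chair for cis: E = 0.63 kcal/mol; best chair for trans: E = 0.00 kcal/mol.
The trans isomer is lower by 0.63 kcal/mol.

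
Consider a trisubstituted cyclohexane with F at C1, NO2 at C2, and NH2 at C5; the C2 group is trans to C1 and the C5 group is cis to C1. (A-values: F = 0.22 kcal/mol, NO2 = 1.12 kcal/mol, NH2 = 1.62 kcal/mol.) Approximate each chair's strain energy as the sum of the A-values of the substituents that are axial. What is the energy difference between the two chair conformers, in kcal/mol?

2.96 kcal/mol

Chair I (fluoro axial, nitro axial, amino axial): E = 2.96 kcal/mol.
Chair II (fluoro equatorial, nitro equatorial, amino equatorial): E = 0.00 kcal/mol.
ΔE = 2.96 − 0.00 = 2.96 kcal/mol; chair II is more stable.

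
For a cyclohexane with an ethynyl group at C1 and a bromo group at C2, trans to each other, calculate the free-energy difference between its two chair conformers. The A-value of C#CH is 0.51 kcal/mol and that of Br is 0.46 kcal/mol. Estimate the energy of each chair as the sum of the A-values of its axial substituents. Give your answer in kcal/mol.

C1 and C2 have opposite parity, so for the trans isomer the two substituents are e,e in one chair and a,a in the other.
Chair I (ethynyl axial, bromo axial): E = 0.97 kcal/mol.
Chair II (ethynyl equatorial, bromo equatorial): E = 0.00 kcal/mol.
ΔE = 0.97 − 0.00 = 0.97 kcal/mol; chair II is more stable.

0.97 kcal/mol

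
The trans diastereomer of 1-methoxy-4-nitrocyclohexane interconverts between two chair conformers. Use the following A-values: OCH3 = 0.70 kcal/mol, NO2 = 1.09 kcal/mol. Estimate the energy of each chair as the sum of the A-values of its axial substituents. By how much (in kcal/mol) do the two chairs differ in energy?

1.79 kcal/mol

C1 and C4 have opposite parity, so for the trans isomer the two substituents are e,e in one chair and a,a in the other.
Chair I (methoxy axial, nitro axial): E = 1.79 kcal/mol.
Chair II (methoxy equatorial, nitro equatorial): E = 0.00 kcal/mol.
ΔE = 1.79 − 0.00 = 1.79 kcal/mol; chair II is more stable.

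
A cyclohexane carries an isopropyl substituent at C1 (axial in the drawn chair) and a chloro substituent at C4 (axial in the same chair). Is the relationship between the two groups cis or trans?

C1 and C4 have opposite parity, so their axial bonds point in opposite directions.
With opposite-parity carbons, two substituents on the same face are one axial and one equatorial; opposite faces give both axial or both equatorial.
Here the groups are axial/axial → opposite face → trans.

trans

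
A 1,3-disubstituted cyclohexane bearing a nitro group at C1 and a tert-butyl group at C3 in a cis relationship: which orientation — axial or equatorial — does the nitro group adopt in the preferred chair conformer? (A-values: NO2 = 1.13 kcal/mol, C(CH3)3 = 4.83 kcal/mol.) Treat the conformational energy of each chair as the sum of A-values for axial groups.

equatorial

C1 and C3 have the same parity, so for the cis isomer the two substituents are e,e in one chair and a,a in the other.
Chair I (nitro axial, tert-butyl axial): E = 5.96 kcal/mol.
Chair II (nitro equatorial, tert-butyl equatorial): E = 0.00 kcal/mol.
Chair II is the more stable (lower-energy) conformer, and in that chair the nitro group is equatorial.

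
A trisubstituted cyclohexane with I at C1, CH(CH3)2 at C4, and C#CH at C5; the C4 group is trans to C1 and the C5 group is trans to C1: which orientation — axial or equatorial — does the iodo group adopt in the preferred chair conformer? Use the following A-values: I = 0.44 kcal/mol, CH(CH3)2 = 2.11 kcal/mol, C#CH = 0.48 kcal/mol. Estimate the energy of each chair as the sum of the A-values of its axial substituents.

Chair I (iodo axial, isopropyl axial, ethynyl equatorial): E = 2.55 kcal/mol.
Chair II (iodo equatorial, isopropyl equatorial, ethynyl axial): E = 0.48 kcal/mol.
Chair II is the more stable (lower-energy) conformer, and in that chair the iodo group is equatorial.

equatorial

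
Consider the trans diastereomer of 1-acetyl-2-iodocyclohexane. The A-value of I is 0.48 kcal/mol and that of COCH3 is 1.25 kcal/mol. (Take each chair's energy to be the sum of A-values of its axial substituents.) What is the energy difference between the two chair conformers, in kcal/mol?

C1 and C2 have opposite parity, so for the trans isomer the two substituents are e,e in one chair and a,a in the other.
Chair I (iodo axial, acetyl axial): E = 1.73 kcal/mol.
Chair II (iodo equatorial, acetyl equatorial): E = 0.00 kcal/mol.
ΔE = 1.73 − 0.00 = 1.73 kcal/mol; chair II is more stable.

1.73 kcal/mol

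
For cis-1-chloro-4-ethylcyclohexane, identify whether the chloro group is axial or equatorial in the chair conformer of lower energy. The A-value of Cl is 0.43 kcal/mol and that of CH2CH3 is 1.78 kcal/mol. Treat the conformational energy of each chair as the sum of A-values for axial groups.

axial

C1 and C4 have opposite parity, so for the cis isomer the two substituents are one axial and one equatorial in each chair.
Chair I (chloro axial, ethyl equatorial): E = 0.43 kcal/mol.
Chair II (chloro equatorial, ethyl axial): E = 1.78 kcal/mol.
Chair I is the more stable (lower-energy) conformer, and in that chair the chloro group is axial.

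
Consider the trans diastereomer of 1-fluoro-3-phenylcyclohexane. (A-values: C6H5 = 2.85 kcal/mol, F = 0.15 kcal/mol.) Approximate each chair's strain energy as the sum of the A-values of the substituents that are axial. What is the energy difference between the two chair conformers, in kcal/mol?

2.70 kcal/mol

C1 and C3 have the same parity, so for the trans isomer the two substituents are one axial and one equatorial in each chair.
Chair I (phenyl axial, fluoro equatorial): E = 2.85 kcal/mol.
Chair II (phenyl equatorial, fluoro axial): E = 0.15 kcal/mol.
ΔE = 2.85 − 0.15 = 2.70 kcal/mol; chair II is more stable.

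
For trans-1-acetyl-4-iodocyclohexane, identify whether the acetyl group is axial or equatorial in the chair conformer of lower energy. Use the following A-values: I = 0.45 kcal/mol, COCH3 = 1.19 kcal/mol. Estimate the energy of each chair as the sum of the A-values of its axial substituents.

C1 and C4 have opposite parity, so for the trans isomer the two substituents are e,e in one chair and a,a in the other.
Chair I (iodo axial, acetyl axial): E = 1.64 kcal/mol.
Chair II (iodo equatorial, acetyl equatorial): E = 0.00 kcal/mol.
Chair II is the more stable (lower-energy) conformer, and in that chair the acetyl group is equatorial.

equatorial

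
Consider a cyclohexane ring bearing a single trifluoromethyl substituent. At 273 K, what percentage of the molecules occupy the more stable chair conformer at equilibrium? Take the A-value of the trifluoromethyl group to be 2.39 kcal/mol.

98.8%

One chair has the trifluoromethyl group axial (E = 2.39 kcal/mol) and the other has it equatorial (E = 0).
ΔG = 2.39 kcal/mol between the two chairs.
K = exp(ΔG/RT) with R = 1.987×10⁻³ kcal mol⁻¹ K⁻¹ and T = 273 K gives K ≈ 81.9.
Fraction in the lower-energy chair = K/(K+1) = 98.8%.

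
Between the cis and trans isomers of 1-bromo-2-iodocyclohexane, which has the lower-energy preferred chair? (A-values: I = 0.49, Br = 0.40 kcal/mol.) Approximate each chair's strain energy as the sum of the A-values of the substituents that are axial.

At 1,2 positions (parity opposite): cis → (a,e or e,a); trans → (e,e or a,a).
Best chair for cis: E = 0.40 kcal/mol; best chair for trans: E = 0.00 kcal/mol.
The trans isomer is lower by 0.40 kcal/mol.

trans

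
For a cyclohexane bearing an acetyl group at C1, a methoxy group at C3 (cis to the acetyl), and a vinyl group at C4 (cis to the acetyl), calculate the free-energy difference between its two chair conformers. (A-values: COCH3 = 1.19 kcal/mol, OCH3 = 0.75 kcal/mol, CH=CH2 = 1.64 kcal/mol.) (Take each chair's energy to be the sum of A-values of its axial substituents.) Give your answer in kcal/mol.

Chair I (acetyl axial, methoxy axial, vinyl equatorial): E = 1.94 kcal/mol.
Chair II (acetyl equatorial, methoxy equatorial, vinyl axial): E = 1.64 kcal/mol.
ΔE = 1.94 − 1.64 = 0.30 kcal/mol; chair II is more stable.

0.30 kcal/mol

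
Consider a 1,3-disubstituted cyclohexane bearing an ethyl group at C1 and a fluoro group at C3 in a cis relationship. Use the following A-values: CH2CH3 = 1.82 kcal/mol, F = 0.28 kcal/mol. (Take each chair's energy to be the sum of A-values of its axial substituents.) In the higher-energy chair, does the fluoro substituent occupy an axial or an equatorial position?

C1 and C3 have the same parity, so for the cis isomer the two substituents are e,e in one chair and a,a in the other.
Chair I (ethyl axial, fluoro axial): E = 2.10 kcal/mol.
Chair II (ethyl equatorial, fluoro equatorial): E = 0.00 kcal/mol.
Chair I is the less stable (higher-energy) conformer, and in that chair the fluoro group is axial.

axial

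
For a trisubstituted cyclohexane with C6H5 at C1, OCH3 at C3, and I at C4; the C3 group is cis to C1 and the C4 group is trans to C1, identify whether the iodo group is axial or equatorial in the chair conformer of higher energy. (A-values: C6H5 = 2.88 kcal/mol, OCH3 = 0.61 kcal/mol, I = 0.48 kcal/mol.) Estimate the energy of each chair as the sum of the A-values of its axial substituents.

axial

Chair I (phenyl axial, methoxy axial, iodo axial): E = 3.97 kcal/mol.
Chair II (phenyl equatorial, methoxy equatorial, iodo equatorial): E = 0.00 kcal/mol.
Chair I is the less stable (higher-energy) conformer, and in that chair the iodo group is axial.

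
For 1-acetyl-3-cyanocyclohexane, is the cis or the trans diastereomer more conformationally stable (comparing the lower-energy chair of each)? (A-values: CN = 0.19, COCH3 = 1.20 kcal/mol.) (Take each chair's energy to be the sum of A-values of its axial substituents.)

cis

At 1,3 positions (parity same): cis → (e,e or a,a); trans → (a,e or e,a).
Best chair for cis: E = 0.00 kcal/mol; best chair for trans: E = 0.19 kcal/mol.
The cis isomer is lower by 0.19 kcal/mol.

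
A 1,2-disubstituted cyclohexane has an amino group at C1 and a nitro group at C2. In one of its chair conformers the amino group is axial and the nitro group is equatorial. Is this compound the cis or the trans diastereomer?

C1 and C2 have opposite parity, so their axial bonds point in opposite directions.
With opposite-parity carbons, two substituents on the same face are one axial and one equatorial; opposite faces give both axial or both equatorial.
Here the groups are axial/equatorial → same face → cis.

cis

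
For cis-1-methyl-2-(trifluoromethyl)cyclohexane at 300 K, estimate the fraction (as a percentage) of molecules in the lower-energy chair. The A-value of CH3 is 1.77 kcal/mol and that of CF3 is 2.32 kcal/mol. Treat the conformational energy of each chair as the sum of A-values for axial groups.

C1 and C2 have opposite parity, so for the cis isomer the two substituents are one axial and one equatorial in each chair.
Chair I (methyl axial, trifluoromethyl equatorial): E = 1.77 kcal/mol; chair II (methyl equatorial, trifluoromethyl axial): E = 2.32 kcal/mol.
ΔG = 0.55 kcal/mol between the two chairs.
K = exp(ΔG/RT) with R = 1.987×10⁻³ kcal mol⁻¹ K⁻¹ and T = 300 K gives K ≈ 2.52.
Fraction in the lower-energy chair = K/(K+1) = 71.6%.

71.6%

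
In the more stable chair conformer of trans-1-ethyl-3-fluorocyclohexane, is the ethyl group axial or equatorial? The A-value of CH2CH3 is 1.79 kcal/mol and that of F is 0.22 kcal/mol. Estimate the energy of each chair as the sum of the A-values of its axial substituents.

equatorial

C1 and C3 have the same parity, so for the trans isomer the two substituents are one axial and one equatorial in each chair.
Chair I (ethyl axial, fluoro equatorial): E = 1.79 kcal/mol.
Chair II (ethyl equatorial, fluoro axial): E = 0.22 kcal/mol.
Chair II is the more stable (lower-energy) conformer, and in that chair the ethyl group is equatorial.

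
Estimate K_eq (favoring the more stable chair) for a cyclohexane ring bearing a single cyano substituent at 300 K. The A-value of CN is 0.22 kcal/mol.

One chair has the cyano group axial (E = 0.22 kcal/mol) and the other has it equatorial (E = 0).
ΔG = 0.22 kcal/mol between the two chairs.
K = exp(ΔG/RT) with R = 1.987×10⁻³ kcal mol⁻¹ K⁻¹ and T = 300 K gives K ≈ 1.45.

K ≈ 1.45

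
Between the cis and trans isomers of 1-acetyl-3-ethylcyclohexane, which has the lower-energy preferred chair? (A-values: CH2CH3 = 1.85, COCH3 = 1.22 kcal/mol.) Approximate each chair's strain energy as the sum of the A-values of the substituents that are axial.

cis

At 1,3 positions (parity same): cis → (e,e or a,a); trans → (a,e or e,a).
Best chair for cis: E = 0.00 kcal/mol; best chair for trans: E = 1.22 kcal/mol.
The cis isomer is lower by 1.22 kcal/mol.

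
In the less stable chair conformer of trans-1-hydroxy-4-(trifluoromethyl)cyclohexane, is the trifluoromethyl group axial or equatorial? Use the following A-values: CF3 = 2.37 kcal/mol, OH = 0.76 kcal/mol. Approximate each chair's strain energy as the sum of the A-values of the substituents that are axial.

C1 and C4 have opposite parity, so for the trans isomer the two substituents are e,e in one chair and a,a in the other.
Chair I (trifluoromethyl axial, hydroxyl axial): E = 3.13 kcal/mol.
Chair II (trifluoromethyl equatorial, hydroxyl equatorial): E = 0.00 kcal/mol.
Chair I is the less stable (higher-energy) conformer, and in that chair the trifluoromethyl group is axial.

axial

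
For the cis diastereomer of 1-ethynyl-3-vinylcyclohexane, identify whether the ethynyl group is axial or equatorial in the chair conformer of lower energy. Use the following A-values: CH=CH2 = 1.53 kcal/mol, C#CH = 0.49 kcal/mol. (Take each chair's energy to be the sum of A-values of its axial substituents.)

C1 and C3 have the same parity, so for the cis isomer the two substituents are e,e in one chair and a,a in the other.
Chair I (vinyl axial, ethynyl axial): E = 2.02 kcal/mol.
Chair II (vinyl equatorial, ethynyl equatorial): E = 0.00 kcal/mol.
Chair II is the more stable (lower-energy) conformer, and in that chair the ethynyl group is equatorial.

equatorial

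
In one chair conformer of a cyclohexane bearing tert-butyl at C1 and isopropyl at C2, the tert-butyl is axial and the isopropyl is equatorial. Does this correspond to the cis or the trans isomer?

C1 and C2 have opposite parity, so their axial bonds point in opposite directions.
With opposite-parity carbons, two substituents on the same face are one axial and one equatorial; opposite faces give both axial or both equatorial.
Here the groups are axial/equatorial → same face → cis.

cis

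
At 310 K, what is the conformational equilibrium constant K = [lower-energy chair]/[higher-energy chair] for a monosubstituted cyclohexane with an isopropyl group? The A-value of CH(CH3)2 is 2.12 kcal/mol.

K ≈ 31.2

One chair has the isopropyl group axial (E = 2.12 kcal/mol) and the other has it equatorial (E = 0).
ΔG = 2.12 kcal/mol between the two chairs.
K = exp(ΔG/RT) with R = 1.987×10⁻³ kcal mol⁻¹ K⁻¹ and T = 310 K gives K ≈ 31.2.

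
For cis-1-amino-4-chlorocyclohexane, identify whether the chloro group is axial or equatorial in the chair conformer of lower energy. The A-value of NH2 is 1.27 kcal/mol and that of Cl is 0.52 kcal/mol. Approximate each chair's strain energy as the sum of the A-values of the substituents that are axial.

C1 and C4 have opposite parity, so for the cis isomer the two substituents are one axial and one equatorial in each chair.
Chair I (amino axial, chloro equatorial): E = 1.27 kcal/mol.
Chair II (amino equatorial, chloro axial): E = 0.52 kcal/mol.
Chair II is the more stable (lower-energy) conformer, and in that chair the chloro group is axial.

axial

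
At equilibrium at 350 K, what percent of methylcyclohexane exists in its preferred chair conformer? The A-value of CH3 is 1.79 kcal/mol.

One chair has the methyl group axial (E = 1.79 kcal/mol) and the other has it equatorial (E = 0).
ΔG = 1.79 kcal/mol between the two chairs.
K = exp(ΔG/RT) with R = 1.987×10⁻³ kcal mol⁻¹ K⁻¹ and T = 350 K gives K ≈ 13.1.
Fraction in the lower-energy chair = K/(K+1) = 92.9%.

92.9%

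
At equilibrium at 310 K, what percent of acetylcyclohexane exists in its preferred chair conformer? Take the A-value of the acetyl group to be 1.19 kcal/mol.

87.3%

One chair has the acetyl group axial (E = 1.19 kcal/mol) and the other has it equatorial (E = 0).
ΔG = 1.19 kcal/mol between the two chairs.
K = exp(ΔG/RT) with R = 1.987×10⁻³ kcal mol⁻¹ K⁻¹ and T = 310 K gives K ≈ 6.9.
Fraction in the lower-energy chair = K/(K+1) = 87.3%.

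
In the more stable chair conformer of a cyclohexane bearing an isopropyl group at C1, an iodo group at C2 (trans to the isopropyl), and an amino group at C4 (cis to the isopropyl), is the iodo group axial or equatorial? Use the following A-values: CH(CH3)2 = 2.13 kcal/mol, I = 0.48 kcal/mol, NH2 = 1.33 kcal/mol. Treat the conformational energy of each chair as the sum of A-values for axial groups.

equatorial

Chair I (isopropyl axial, iodo axial, amino equatorial): E = 2.61 kcal/mol.
Chair II (isopropyl equatorial, iodo equatorial, amino axial): E = 1.33 kcal/mol.
Chair II is the more stable (lower-energy) conformer, and in that chair the iodo group is equatorial.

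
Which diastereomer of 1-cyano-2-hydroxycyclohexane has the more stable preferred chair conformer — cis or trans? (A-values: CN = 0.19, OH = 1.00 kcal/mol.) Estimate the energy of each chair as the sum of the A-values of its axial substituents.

At 1,2 positions (parity opposite): cis → (a,e or e,a); trans → (e,e or a,a).
Best chair for cis: E = 0.19 kcal/mol; best chair for trans: E = 0.00 kcal/mol.
The trans isomer is lower by 0.19 kcal/mol.

trans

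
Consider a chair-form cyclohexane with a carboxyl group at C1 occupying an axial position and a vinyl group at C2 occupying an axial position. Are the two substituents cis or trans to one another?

trans

C1 and C2 have opposite parity, so their axial bonds point in opposite directions.
With opposite-parity carbons, two substituents on the same face are one axial and one equatorial; opposite faces give both axial or both equatorial.
Here the groups are axial/axial → opposite face → trans.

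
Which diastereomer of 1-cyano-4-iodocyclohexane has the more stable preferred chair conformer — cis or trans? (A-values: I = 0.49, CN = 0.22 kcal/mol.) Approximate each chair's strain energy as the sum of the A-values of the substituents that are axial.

At 1,4 positions (parity opposite): cis → (a,e or e,a); trans → (e,e or a,a).
Best chair for cis: E = 0.22 kcal/mol; best chair for trans: E = 0.00 kcal/mol.
The trans isomer is lower by 0.22 kcal/mol.

trans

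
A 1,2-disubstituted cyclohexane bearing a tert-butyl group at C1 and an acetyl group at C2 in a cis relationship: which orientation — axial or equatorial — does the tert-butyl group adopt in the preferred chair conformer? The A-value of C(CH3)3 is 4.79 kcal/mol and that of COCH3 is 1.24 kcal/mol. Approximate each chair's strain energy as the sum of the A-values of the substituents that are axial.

C1 and C2 have opposite parity, so for the cis isomer the two substituents are one axial and one equatorial in each chair.
Chair I (tert-butyl axial, acetyl equatorial): E = 4.79 kcal/mol.
Chair II (tert-butyl equatorial, acetyl axial): E = 1.24 kcal/mol.
Chair II is the more stable (lower-energy) conformer, and in that chair the tert-butyl group is equatorial.

equatorial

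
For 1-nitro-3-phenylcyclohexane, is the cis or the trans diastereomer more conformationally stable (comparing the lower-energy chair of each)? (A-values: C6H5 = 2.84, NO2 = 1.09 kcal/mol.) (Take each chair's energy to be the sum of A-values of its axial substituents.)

At 1,3 positions (parity same): cis → (e,e or a,a); trans → (a,e or e,a).
Best chair for cis: E = 0.00 kcal/mol; best chair for trans: E = 1.09 kcal/mol.
The cis isomer is lower by 1.09 kcal/mol.

cis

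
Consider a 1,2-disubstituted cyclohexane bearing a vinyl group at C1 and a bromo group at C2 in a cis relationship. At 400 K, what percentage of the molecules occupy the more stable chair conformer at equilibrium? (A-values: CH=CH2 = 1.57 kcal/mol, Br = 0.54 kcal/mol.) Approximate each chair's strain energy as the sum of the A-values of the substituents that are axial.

C1 and C2 have opposite parity, so for the cis isomer the two substituents are one axial and one equatorial in each chair.
Chair I (vinyl axial, bromo equatorial): E = 1.57 kcal/mol; chair II (vinyl equatorial, bromo axial): E = 0.54 kcal/mol.
ΔG = 1.03 kcal/mol between the two chairs.
K = exp(ΔG/RT) with R = 1.987×10⁻³ kcal mol⁻¹ K⁻¹ and T = 400 K gives K ≈ 3.65.
Fraction in the lower-energy chair = K/(K+1) = 78.5%.

78.5%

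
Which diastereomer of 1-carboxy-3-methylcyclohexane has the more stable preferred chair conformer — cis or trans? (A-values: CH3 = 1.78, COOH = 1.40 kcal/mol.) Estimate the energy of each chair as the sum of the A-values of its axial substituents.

At 1,3 positions (parity same): cis → (e,e or a,a); trans → (a,e or e,a).
Best chair for cis: E = 0.00 kcal/mol; best chair for trans: E = 1.40 kcal/mol.
The cis isomer is lower by 1.40 kcal/mol.

cis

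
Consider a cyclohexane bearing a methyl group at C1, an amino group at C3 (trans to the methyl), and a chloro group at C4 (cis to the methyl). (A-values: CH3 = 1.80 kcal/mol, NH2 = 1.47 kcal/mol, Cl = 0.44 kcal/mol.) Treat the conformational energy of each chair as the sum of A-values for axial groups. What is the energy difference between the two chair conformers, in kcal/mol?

Chair I (methyl axial, amino equatorial, chloro equatorial): E = 1.80 kcal/mol.
Chair II (methyl equatorial, amino axial, chloro axial): E = 1.91 kcal/mol.
ΔE = 1.91 − 1.80 = 0.11 kcal/mol; chair I is more stable.

0.11 kcal/mol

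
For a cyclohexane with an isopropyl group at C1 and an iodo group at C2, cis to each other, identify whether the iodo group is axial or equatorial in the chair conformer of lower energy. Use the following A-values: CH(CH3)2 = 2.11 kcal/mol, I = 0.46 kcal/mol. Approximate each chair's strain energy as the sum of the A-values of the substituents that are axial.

C1 and C2 have opposite parity, so for the cis isomer the two substituents are one axial and one equatorial in each chair.
Chair I (isopropyl axial, iodo equatorial): E = 2.11 kcal/mol.
Chair II (isopropyl equatorial, iodo axial): E = 0.46 kcal/mol.
Chair II is the more stable (lower-energy) conformer, and in that chair the iodo group is axial.

axial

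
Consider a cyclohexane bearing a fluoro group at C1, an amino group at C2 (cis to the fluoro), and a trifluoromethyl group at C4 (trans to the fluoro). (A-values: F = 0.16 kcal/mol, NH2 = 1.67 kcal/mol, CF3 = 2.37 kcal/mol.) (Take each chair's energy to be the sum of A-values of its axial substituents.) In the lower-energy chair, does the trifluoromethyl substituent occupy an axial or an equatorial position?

Chair I (fluoro axial, amino equatorial, trifluoromethyl axial): E = 2.53 kcal/mol.
Chair II (fluoro equatorial, amino axial, trifluoromethyl equatorial): E = 1.67 kcal/mol.
Chair II is the more stable (lower-energy) conformer, and in that chair the trifluoromethyl group is equatorial.

equatorial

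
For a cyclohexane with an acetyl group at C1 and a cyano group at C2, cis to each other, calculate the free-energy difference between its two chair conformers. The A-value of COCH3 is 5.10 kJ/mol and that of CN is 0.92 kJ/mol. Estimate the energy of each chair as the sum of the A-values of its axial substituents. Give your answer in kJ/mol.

4.18 kJ/mol

C1 and C2 have opposite parity, so for the cis isomer the two substituents are one axial and one equatorial in each chair.
Chair I (acetyl axial, cyano equatorial): E = 5.10 kJ/mol.
Chair II (acetyl equatorial, cyano axial): E = 0.92 kJ/mol.
ΔE = 5.10 − 0.92 = 4.18 kJ/mol; chair II is more stable.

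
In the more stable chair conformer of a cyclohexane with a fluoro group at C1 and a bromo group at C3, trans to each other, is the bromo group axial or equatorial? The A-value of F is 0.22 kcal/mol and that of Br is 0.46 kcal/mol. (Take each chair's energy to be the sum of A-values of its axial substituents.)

C1 and C3 have the same parity, so for the trans isomer the two substituents are one axial and one equatorial in each chair.
Chair I (fluoro axial, bromo equatorial): E = 0.22 kcal/mol.
Chair II (fluoro equatorial, bromo axial): E = 0.46 kcal/mol.
Chair I is the more stable (lower-energy) conformer, and in that chair the bromo group is equatorial.

equatorial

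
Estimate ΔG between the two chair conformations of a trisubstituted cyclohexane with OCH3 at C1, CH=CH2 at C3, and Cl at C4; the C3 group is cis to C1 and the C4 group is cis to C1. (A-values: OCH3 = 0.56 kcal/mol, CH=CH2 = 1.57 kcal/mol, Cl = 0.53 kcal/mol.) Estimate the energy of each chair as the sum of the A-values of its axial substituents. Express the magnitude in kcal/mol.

Chair I (methoxy axial, vinyl axial, chloro equatorial): E = 2.13 kcal/mol.
Chair II (methoxy equatorial, vinyl equatorial, chloro axial): E = 0.53 kcal/mol.
ΔE = 2.13 − 0.53 = 1.60 kcal/mol; chair II is more stable.

1.60 kcal/mol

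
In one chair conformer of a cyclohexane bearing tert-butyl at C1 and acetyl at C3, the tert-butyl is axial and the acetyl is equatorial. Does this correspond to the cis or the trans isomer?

C1 and C3 have the same parity, so their axial bonds point in the same direction.
With same-parity carbons, two substituents on the same face are both axial or both equatorial; opposite faces give one of each.
Here the groups are axial/equatorial → opposite face → trans.

trans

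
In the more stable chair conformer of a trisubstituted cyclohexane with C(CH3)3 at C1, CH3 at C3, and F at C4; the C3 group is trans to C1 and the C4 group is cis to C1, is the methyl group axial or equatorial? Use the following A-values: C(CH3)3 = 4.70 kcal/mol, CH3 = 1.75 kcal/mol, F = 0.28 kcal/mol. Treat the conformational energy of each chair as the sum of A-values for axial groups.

Chair I (tert-butyl axial, methyl equatorial, fluoro equatorial): E = 4.70 kcal/mol.
Chair II (tert-butyl equatorial, methyl axial, fluoro axial): E = 2.03 kcal/mol.
Chair II is the more stable (lower-energy) conformer, and in that chair the methyl group is axial.

axial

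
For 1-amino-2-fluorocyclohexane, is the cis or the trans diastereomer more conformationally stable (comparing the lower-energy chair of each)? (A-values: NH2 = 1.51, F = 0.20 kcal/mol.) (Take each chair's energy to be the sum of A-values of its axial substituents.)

At 1,2 positions (parity opposite): cis → (a,e or e,a); trans → (e,e or a,a).
Best chair for cis: E = 0.20 kcal/mol; best chair for trans: E = 0.00 kcal/mol.
The trans isomer is lower by 0.20 kcal/mol.

trans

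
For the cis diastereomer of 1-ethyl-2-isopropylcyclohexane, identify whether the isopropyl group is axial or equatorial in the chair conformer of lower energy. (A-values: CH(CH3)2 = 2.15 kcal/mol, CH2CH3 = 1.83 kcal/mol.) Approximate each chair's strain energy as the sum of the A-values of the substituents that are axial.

equatorial

C1 and C2 have opposite parity, so for the cis isomer the two substituents are one axial and one equatorial in each chair.
Chair I (isopropyl axial, ethyl equatorial): E = 2.15 kcal/mol.
Chair II (isopropyl equatorial, ethyl axial): E = 1.83 kcal/mol.
Chair II is the more stable (lower-energy) conformer, and in that chair the isopropyl group is equatorial.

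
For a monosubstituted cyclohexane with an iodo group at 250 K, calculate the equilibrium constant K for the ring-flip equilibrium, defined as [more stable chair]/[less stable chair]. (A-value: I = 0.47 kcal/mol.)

One chair has the iodo group axial (E = 0.47 kcal/mol) and the other has it equatorial (E = 0).
ΔG = 0.47 kcal/mol between the two chairs.
K = exp(ΔG/RT) with R = 1.987×10⁻³ kcal mol⁻¹ K⁻¹ and T = 250 K gives K ≈ 2.58.

K ≈ 2.58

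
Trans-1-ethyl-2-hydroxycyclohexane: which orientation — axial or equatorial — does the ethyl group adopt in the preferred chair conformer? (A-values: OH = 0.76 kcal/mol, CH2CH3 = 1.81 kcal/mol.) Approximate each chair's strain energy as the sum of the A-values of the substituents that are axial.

equatorial

C1 and C2 have opposite parity, so for the trans isomer the two substituents are e,e in one chair and a,a in the other.
Chair I (hydroxyl axial, ethyl axial): E = 2.57 kcal/mol.
Chair II (hydroxyl equatorial, ethyl equatorial): E = 0.00 kcal/mol.
Chair II is the more stable (lower-energy) conformer, and in that chair the ethyl group is equatorial.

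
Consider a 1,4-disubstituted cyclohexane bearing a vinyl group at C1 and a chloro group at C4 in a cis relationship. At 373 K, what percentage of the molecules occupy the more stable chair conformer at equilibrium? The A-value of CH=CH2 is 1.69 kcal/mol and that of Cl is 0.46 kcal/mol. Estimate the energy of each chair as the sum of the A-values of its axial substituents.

84.0%

C1 and C4 have opposite parity, so for the cis isomer the two substituents are one axial and one equatorial in each chair.
Chair I (vinyl axial, chloro equatorial): E = 1.69 kcal/mol; chair II (vinyl equatorial, chloro axial): E = 0.46 kcal/mol.
ΔG = 1.23 kcal/mol between the two chairs.
K = exp(ΔG/RT) with R = 1.987×10⁻³ kcal mol⁻¹ K⁻¹ and T = 373 K gives K ≈ 5.26.
Fraction in the lower-energy chair = K/(K+1) = 84.0%.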